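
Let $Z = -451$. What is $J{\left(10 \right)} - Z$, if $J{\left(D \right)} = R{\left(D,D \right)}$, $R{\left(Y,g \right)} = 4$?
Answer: $455$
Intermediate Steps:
$J{\left(D \right)} = 4$
$J{\left(10 \right)} - Z = 4 - -451 = 4 + 451 = 455$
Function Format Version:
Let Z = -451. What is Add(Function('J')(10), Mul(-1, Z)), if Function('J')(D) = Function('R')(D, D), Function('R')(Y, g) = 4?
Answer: 455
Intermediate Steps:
Function('J')(D) = 4
Add(Function('J')(10), Mul(-1, Z)) = Add(4, Mul(-1, -451)) = Add(4, 451) = 455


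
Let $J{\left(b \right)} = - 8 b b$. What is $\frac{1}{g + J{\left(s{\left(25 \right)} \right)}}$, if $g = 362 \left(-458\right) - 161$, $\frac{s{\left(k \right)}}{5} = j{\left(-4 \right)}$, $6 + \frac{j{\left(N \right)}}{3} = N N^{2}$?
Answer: $- \frac{1}{8985957} \approx -1.1128 \cdot 10^{-7}$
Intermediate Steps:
$j{\left(N \right)} = -18 + 3 N^{3}$ ($j{\left(N \right)} = -18 + 3 N N^{2} = -18 + 3 N^{3}$)
$s{\left(k \right)} = -1050$ ($s{\left(k \right)} = 5 \left(-18 + 3 \left(-4\right)^{3}\right) = 5 \left(-18 + 3 \left(-64\right)\right) = 5 \left(-18 - 192\right) = 5 \left(-210\right) = -1050$)
$J{\left(b \right)} = - 8 b^{2}$
$g = -165957$ ($g = -165796 - 161 = -165957$)
$\frac{1}{g + J{\left(s{\left(25 \right)} \right)}} = \frac{1}{-165957 - 8 \left(-1050\right)^{2}} = \frac{1}{-165957 - 8820000} = \frac{1}{-8985957} = - \frac{1}{8985957}$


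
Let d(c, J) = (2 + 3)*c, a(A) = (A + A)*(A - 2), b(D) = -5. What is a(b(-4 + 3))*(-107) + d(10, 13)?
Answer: -7440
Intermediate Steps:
a(A) = 2*A*(-2 + A) (a(A) = (2*A)*(-2 + A) = 2*A*(-2 + A))
d(c, J) = 5*c
a(b(-4 + 3))*(-107) + d(10, 13) = (2*(-5)*(-2 - 5))*(-107) + 5*10 = (2*(-5)*(-7))*(-107) + 50 = 70*(-107) + 50 = -7490 + 50 = -7440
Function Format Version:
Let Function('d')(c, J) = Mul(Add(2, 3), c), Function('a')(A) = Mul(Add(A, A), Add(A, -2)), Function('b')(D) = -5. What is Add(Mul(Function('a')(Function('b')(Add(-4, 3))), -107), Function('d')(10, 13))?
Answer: -7440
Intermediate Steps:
Function('a')(A) = Mul(2, A, Add(-2, A)) (Function('a')(A) = Mul(Mul(2, A), Add(-2, A)) = Mul(2, A, Add(-2, A)))
Function('d')(c, J) = Mul(5, c)
Add(Mul(Function('a')(Function('b')(Add(-4, 3))), -107), Function('d')(10, 13)) = Add(Mul(Mul(2, -5, Add(-2, -5)), -107), Mul(5, 10)) = Add(Mul(Mul(2, -5, -7), -107), 50) = Add(Mul(70, -107), 50) = Add(-7490, 50) = -7440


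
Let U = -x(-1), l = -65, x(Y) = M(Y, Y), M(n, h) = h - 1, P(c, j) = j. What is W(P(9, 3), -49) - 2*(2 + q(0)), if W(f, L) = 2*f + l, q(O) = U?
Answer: -67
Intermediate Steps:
M(n, h) = -1 + h
x(Y) = -1 + Y
U = 2 (U = -(-1 - 1) = -1*(-2) = 2)
q(O) = 2
W(f, L) = -65 + 2*f (W(f, L) = 2*f - 65 = -65 + 2*f)
W(P(9, 3), -49) - 2*(2 + q(0)) = (-65 + 2*3) - 2*(2 + 2) = (-65 + 6) - 2*4 = -59 - 1*8 = -59 - 8 = -67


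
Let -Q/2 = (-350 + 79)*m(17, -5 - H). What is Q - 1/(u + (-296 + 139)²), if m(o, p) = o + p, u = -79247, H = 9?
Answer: 88776349/54598 ≈ 1626.0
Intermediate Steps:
Q = 1626 (Q = -2*(-350 + 79)*(17 + (-5 - 1*9)) = -(-542)*(17 + (-5 - 9)) = -(-542)*(17 - 14) = -(-542)*3 = -2*(-813) = 1626)
Q - 1/(u + (-296 + 139)²) = 1626 - 1/(-79247 + (-296 + 139)²) = 1626 - 1/(-79247 + (-157)²) = 1626 - 1/(-79247 + 24649) = 1626 - 1/(-54598) = 1626 - 1*(-1/54598) = 1626 + 1/54598 = 88776349/54598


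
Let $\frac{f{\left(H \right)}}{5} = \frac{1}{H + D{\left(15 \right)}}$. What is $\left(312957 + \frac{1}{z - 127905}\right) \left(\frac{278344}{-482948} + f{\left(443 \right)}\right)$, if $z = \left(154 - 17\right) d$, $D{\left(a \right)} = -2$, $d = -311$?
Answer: $- \frac{1605356384107260403}{9078914338704} \approx -1.7682 \cdot 10^{5}$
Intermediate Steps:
$f{\left(H \right)} = \frac{5}{-2 + H}$ ($f{\left(H \right)} = \frac{5}{H - 2} = \frac{5}{-2 + H}$)
$z = -42607$ ($z = \left(154 - 17\right) \left(-311\right) = 137 \left(-311\right) = -42607$)
$\left(312957 + \frac{1}{z - 127905}\right) \left(\frac{278344}{-482948} + f{\left(443 \right)}\right) = \left(312957 + \frac{1}{-42607 - 127905}\right) \left(\frac{278344}{-482948} + \frac{5}{-2 + 443}\right) = \left(312957 + \frac{1}{-170512}\right) \left(278344 \left(- \frac{1}{482948}\right) + \frac{5}{441}\right) = \left(312957 - \frac{1}{170512}\right) \left(- \frac{69586}{120737} + 5 \cdot \frac{1}{441}\right) = \frac{53362923983 \left(- \frac{69586}{120737} + \frac{5}{441}\right)}{170512} = \frac{53362923983}{170512} \left(- \frac{30083741}{53245017}\right) = - \frac{1605356384107260403}{9078914338704}$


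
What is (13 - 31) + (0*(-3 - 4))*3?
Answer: -18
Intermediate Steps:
(13 - 31) + (0*(-3 - 4))*3 = -18 + (0*(-7))*3 = -18 + 0*3 = -18 + 0 = -18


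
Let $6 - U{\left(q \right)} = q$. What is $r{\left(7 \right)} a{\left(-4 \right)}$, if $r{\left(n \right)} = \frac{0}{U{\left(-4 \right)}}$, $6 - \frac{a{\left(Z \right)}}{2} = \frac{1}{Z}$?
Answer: $0$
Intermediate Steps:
$U{\left(q \right)} = 6 - q$
$a{\left(Z \right)} = 12 - \frac{2}{Z}$
$r{\left(n \right)} = 0$ ($r{\left(n \right)} = \frac{0}{6 - -4} = \frac{0}{6 + 4} = \frac{0}{10} = 0 \cdot \frac{1}{10} = 0$)
$r{\left(7 \right)} a{\left(-4 \right)} = 0 \left(12 - \frac{2}{-4}\right) = 0 \left(12 - - \frac{1}{2}\right) = 0 \left(12 + \frac{1}{2}\right) = 0 \cdot \frac{25}{2} = 0$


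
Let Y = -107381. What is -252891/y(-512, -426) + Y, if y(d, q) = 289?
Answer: -31286000/289 ≈ -1.0826e+5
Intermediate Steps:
-252891/y(-512, -426) + Y = -252891/289 - 107381 = -31286000/289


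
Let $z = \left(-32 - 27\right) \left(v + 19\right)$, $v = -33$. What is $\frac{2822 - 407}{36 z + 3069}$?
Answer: $\frac{161}{2187} \approx 0.073617$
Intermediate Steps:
$z = 826$ ($z = \left(-32 - 27\right) \left(-33 + 19\right) = \left(-59\right) \left(-14\right) = 826$)
$\frac{2822 - 407}{36 z + 3069} = \frac{2822 - 407}{36 \cdot 826 + 3069} = \frac{2415}{29736 + 3069} = \frac{2415}{32805} = 2415 \cdot \frac{1}{32805} = \frac{161}{2187}$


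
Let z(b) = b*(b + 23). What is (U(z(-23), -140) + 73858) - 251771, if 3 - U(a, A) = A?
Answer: -177770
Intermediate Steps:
z(b) = b*(23 + b)
U(a, A) = 3 - A
(U(z(-23), -140) + 73858) - 251771 = ((3 - 1*(-140)) + 73858) - 251771 = ((3 + 140) + 73858) - 251771 = (143 + 73858) - 251771 = 74001 - 251771 = -177770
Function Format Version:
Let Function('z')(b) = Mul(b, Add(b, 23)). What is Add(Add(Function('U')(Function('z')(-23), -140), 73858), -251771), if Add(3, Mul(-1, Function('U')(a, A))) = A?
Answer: -177770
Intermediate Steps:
Function('z')(b) = Mul(b, Add(23, b))
Function('U')(a, A) = Add(3, Mul(-1, A))
Add(Add(Function('U')(Function('z')(-23), -140), 73858), -251771) = Add(Add(Add(3, Mul(-1, -140)), 73858), -251771) = Add(Add(Add(3, 140), 73858), -251771) = Add(Add(143, 73858), -251771) = Add(74001, -251771) = -177770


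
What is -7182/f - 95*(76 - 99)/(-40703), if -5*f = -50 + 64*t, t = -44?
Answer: -733953470/58327399 ≈ -12.583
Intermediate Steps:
f = 2866/5 (f = -(-50 + 64*(-44))/5 = -(-50 - 2816)/5 = -⅕*(-2866) = 2866/5 ≈ 573.20)
-7182/f - 95*(76 - 99)/(-40703) = -7182/2866/5 - 95*(76 - 99)/(-40703) = -7182*5/2866 - 95*(-23)*(-1/40703) = -17955/1433 + 2185*(-1/40703) = -17955/1433 - 2185/40703 = -733953470/58327399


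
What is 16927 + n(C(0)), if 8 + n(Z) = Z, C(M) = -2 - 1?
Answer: 16916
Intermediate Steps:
C(M) = -3
n(Z) = -8 + Z
16927 + n(C(0)) = 16927 + (-8 - 3) = 16927 - 11 = 16916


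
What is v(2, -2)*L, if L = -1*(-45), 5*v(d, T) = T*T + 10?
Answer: 126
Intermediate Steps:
v(d, T) = 2 + T²/5 (v(d, T) = (T*T + 10)/5 = (T² + 10)/5 = (10 + T²)/5 = 2 + T²/5)
L = 45
v(2, -2)*L = (2 + (⅕)*(-2)²)*45 = (2 + (⅕)*4)*45 = (2 + ⅘)*45 = (14/5)*45 = 126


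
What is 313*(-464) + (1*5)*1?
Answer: -145227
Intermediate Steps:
313*(-464) + (1*5)*1 = -145232 + 5*1 = -145232 + 5 = -145227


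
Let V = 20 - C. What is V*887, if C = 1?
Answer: 16853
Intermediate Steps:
V = 19 (V = 20 - 1*1 = 20 - 1 = 19)
V*887 = 19*887 = 16853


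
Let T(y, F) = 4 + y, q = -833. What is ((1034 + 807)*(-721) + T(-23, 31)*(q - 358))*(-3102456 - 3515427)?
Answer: 8634563722356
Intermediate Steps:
((1034 + 807)*(-721) + T(-23, 31)*(q - 358))*(-3102456 - 3515427) = ((1034 + 807)*(-721) + (4 - 23)*(-833 - 358))*(-3102456 - 3515427) = (1841*(-721) - 19*(-1191))*(-6617883) = (-1327361 + 22629)*(-6617883) = -1304732*(-6617883) = 8634563722356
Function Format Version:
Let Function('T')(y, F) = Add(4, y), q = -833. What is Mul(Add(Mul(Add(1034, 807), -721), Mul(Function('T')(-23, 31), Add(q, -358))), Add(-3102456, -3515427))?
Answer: 8634563722356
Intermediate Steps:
Mul(Add(Mul(Add(1034, 807), -721), Mul(Function('T')(-23, 31), Add(q, -358))), Add(-3102456, -3515427)) = Mul(Add(Mul(Add(1034, 807), -721), Mul(Add(4, -23), Add(-833, -358))), Add(-3102456, -3515427)) = Mul(Add(Mul(1841, -721), Mul(-19, -1191)), -6617883) = Mul(Add(-1327361, 22629), -6617883) = Mul(-1304732, -6617883) = 8634563722356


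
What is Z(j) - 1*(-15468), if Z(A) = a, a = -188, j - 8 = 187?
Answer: 15280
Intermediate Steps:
j = 195 (j = 8 + 187 = 195)
Z(A) = -188
Z(j) - 1*(-15468) = -188 - 1*(-15468) = -188 + 15468 = 15280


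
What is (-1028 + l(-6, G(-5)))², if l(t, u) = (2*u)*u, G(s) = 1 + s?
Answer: 992016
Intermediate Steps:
l(t, u) = 2*u²
(-1028 + l(-6, G(-5)))² = (-1028 + 2*(1 - 5)²)² = (-1028 + 2*(-4)²)² = (-1028 + 2*16)² = (-1028 + 32)² = (-996)² = 992016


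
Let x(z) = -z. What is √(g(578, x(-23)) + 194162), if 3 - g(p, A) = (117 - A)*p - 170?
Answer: √140003 ≈ 374.17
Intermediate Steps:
g(p, A) = 173 - p*(117 - A) (g(p, A) = 3 - ((117 - A)*p - 170) = 3 - (p*(117 - A) - 170) = 3 - (-170 + p*(117 - A)) = 3 + (170 - p*(117 - A)) = 173 - p*(117 - A))
√(g(578, x(-23)) + 194162) = √((173 - 117*578 - 1*(-23)*578) + 194162) = √((173 - 67626 + 23*578) + 194162) = √((173 - 67626 + 13294) + 194162) = √(-54159 + 194162) = √140003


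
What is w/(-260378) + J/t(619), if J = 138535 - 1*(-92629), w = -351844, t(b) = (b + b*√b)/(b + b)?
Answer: -30040650098/40228401 + 231164*√619/309 ≈ 17866.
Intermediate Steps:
t(b) = (b + b^(3/2))/(2*b) (t(b) = (b + b^(3/2))/((2*b)) = (b + b^(3/2))*(1/(2*b)) = (b + b^(3/2))/(2*b))
J = 231164 (J = 138535 + 92629 = 231164)
w/(-260378) + J/t(619) = -351844/(-260378) + 231164/(½ + √619/2) = -351844*(-1/260378) + 231164/(½ + √619/2) = 175922/130189 + 231164/(½ + √619/2)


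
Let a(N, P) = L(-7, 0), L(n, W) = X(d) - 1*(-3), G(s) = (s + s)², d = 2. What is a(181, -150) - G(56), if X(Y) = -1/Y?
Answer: -25083/2 ≈ -12542.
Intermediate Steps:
G(s) = 4*s² (G(s) = (2*s)² = 4*s²)
L(n, W) = 5/2 (L(n, W) = -1/2 - 1*(-3) = -1*½ + 3 = -½ + 3 = 5/2)
a(N, P) = 5/2
a(181, -150) - G(56) = 5/2 - 4*56² = 5/2 - 4*3136 = 5/2 - 1*12544 = 5/2 - 12544 = -25083/2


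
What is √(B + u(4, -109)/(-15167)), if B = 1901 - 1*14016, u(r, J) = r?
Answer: I*√2786909085903/15167 ≈ 110.07*I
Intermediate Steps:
B = -12115 (B = 1901 - 14016 = -12115)
√(B + u(4, -109)/(-15167)) = √(-12115 + 4/(-15167)) = √(-12115 + 4*(-1/15167)) = √(-12115 - 4/15167) = √(-183748209/15167) = I*√2786909085903/15167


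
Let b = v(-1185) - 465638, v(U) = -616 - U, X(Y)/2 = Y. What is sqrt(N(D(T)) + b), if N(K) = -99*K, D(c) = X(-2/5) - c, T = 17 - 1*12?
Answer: 11*I*sqrt(95970)/5 ≈ 681.54*I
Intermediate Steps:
X(Y) = 2*Y
b = -465069 (b = (-616 - 1*(-1185)) - 465638 = (-616 + 1185) - 465638 = 569 - 465638 = -465069)
T = 5 (T = 17 - 12 = 5)
D(c) = -4/5 - c (D(c) = 2*(-2/5) - c = -4/5 - c)
sqrt(N(D(T)) + b) = sqrt(-99*(-4/5 - 1*5) - 465069) = sqrt(-99*(-4/5 - 5) - 465069) = sqrt(-99*(-29/5) - 465069) = sqrt(2871/5 - 465069) = sqrt(-2322474/5) = 11*I*sqrt(95970)/5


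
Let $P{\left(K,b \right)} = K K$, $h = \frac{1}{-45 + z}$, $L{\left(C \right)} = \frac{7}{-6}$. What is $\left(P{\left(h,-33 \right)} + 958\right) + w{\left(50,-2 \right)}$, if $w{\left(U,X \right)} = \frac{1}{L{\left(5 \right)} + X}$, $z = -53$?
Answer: $\frac{174754403}{182476} \approx 957.68$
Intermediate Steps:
$L{\left(C \right)} = - \frac{7}{6}$ ($L{\left(C \right)} = 7 \left(- \frac{1}{6}\right) = - \frac{7}{6}$)
$w{\left(U,X \right)} = \frac{1}{- \frac{7}{6} + X}$
$h = - \frac{1}{98}$ ($h = \frac{1}{-45 - 53} = \frac{1}{-98} = - \frac{1}{98} \approx -0.010204$)
$P{\left(K,b \right)} = K^{2}$
$\left(P{\left(h,-33 \right)} + 958\right) + w{\left(50,-2 \right)} = \left(\left(- \frac{1}{98}\right)^{2} + 958\right) + \frac{6}{-7 + 6 \left(-2\right)} = \left(\frac{1}{9604} + 958\right) + \frac{6}{-7 - 12} = \frac{9200633}{9604} + \frac{6}{-19} = \frac{9200633}{9604} + 6 \left(- \frac{1}{19}\right) = \frac{9200633}{9604} - \frac{6}{19} = \frac{174754403}{182476}$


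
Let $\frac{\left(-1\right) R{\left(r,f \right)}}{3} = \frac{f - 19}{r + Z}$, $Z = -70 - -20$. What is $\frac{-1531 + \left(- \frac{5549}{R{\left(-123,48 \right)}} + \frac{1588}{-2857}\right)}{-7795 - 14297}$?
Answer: $\frac{1561668137}{2745582714} \approx 0.56879$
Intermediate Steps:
$Z = -50$ ($Z = -70 + 20 = -50$)
$R{\left(r,f \right)} = - \frac{3 \left(-19 + f\right)}{-50 + r}$ ($R{\left(r,f \right)} = - 3 \frac{f - 19}{r - 50} = - 3 \frac{-19 + f}{-50 + r} = - \frac{3 \left(-19 + f\right)}{-50 + r}$)
$\frac{-1531 + \left(- \frac{5549}{R{\left(-123,48 \right)}} + \frac{1588}{-2857}\right)}{-7795 - 14297} = \frac{-1531 + \left(- \frac{5549}{3 \frac{1}{-50 - 123} \left(19 - 48\right)} + \frac{1588}{-2857}\right)}{-7795 - 14297} = \frac{-1531 + \left(- \frac{5549}{3 \frac{1}{-173} \left(19 - 48\right)} + 1588 \left(- \frac{1}{2857}\right)\right)}{-22092} = \left(-1531 - \left(\frac{1588}{2857} + \frac{5549}{3 \left(- \frac{1}{173}\right) \left(-29\right)}\right)\right) \left(- \frac{1}{22092}\right) = \left(-1531 - \left(\frac{1588}{2857} + \frac{5549}{\frac{87}{173}}\right)\right) \left(- \frac{1}{22092}\right) = \left(-1531 - \frac{2742792445}{248559}\right) \left(- \frac{1}{22092}\right) = \left(- \frac{3123336274}{248559}\right) \left(- \frac{1}{22092}\right) = \frac{1561668137}{2745582714}$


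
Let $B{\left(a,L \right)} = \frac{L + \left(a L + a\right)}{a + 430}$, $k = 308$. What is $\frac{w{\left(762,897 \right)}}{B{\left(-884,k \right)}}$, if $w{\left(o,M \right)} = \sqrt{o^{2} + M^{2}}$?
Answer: $\frac{681 \sqrt{153917}}{136424} \approx 1.9584$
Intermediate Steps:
$w{\left(o,M \right)} = \sqrt{M^{2} + o^{2}}$
$B{\left(a,L \right)} = \frac{L + a + L a}{430 + a}$ ($B{\left(a,L \right)} = \frac{L + \left(L a + a\right)}{430 + a} = \frac{L + \left(a + L a\right)}{430 + a} = \frac{L + a + L a}{430 + a}$)
$\frac{w{\left(762,897 \right)}}{B{\left(-884,k \right)}} = \frac{\sqrt{897^{2} + 762^{2}}}{\frac{1}{430 - 884} \left(308 - 884 + 308 \left(-884\right)\right)} = \frac{\sqrt{804609 + 580644}}{\frac{1}{-454} \left(308 - 884 - 272272\right)} = \frac{\sqrt{1385253}}{\left(- \frac{1}{454}\right) \left(-272848\right)} = \frac{3 \sqrt{153917}}{\frac{136424}{227}} = 3 \sqrt{153917} \cdot \frac{227}{136424} = \frac{681 \sqrt{153917}}{136424}$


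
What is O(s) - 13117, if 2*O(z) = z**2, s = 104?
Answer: -7709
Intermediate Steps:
O(z) = z**2/2
O(s) - 13117 = (1/2)*104**2 - 13117 = (1/2)*10816 - 13117 = 5408 - 13117 = -7709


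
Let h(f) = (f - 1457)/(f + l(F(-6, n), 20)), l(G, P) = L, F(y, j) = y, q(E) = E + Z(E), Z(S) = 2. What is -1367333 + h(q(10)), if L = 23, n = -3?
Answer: -9571620/7 ≈ -1.3674e+6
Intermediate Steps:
q(E) = 2 + E (q(E) = E + 2 = 2 + E)
l(G, P) = 23
h(f) = (-1457 + f)/(23 + f) (h(f) = (f - 1457)/(f + 23) = (-1457 + f)/(23 + f))
-1367333 + h(q(10)) = -1367333 + (-1457 + (2 + 10))/(23 + (2 + 10)) = -1367333 + (-1457 + 12)/(23 + 12) = -1367333 - 1445/35 = -1367333 + (1/35)*(-1445) = -1367333 - 289/7 = -9571620/7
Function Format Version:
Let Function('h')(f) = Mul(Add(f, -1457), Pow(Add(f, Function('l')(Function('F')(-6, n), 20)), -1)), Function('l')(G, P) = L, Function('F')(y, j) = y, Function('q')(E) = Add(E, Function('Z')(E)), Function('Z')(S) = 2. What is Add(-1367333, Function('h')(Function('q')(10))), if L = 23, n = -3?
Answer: Rational(-9571620, 7) ≈ -1.3674e+6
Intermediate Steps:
Function('q')(E) = Add(2, E) (Function('q')(E) = Add(E, 2) = Add(2, E))
Function('l')(G, P) = 23
Function('h')(f) = Mul(Pow(Add(23, f), -1), Add(-1457, f)) (Function('h')(f) = Mul(Add(f, -1457), Pow(Add(f, 23), -1)) = Mul(Add(-1457, f), Pow(Add(23, f), -1)) = Mul(Pow(Add(23, f), -1), Add(-1457, f)))
Add(-1367333, Function('h')(Function('q')(10))) = Add(-1367333, Mul(Pow(Add(23, Add(2, 10)), -1), Add(-1457, Add(2, 10)))) = Add(-1367333, Mul(Pow(Add(23, 12), -1), Add(-1457, 12))) = Add(-1367333, Mul(Pow(35, -1), -1445)) = Add(-1367333, Mul(Rational(1, 35), -1445)) = Add(-1367333, Rational(-289, 7)) = Rational(-9571620, 7)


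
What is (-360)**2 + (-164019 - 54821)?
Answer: -89240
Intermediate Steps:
(-360)**2 + (-164019 - 54821) = 129600 - 218840 = -89240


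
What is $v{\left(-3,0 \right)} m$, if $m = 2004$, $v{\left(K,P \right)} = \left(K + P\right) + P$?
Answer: $-6012$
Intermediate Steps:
$v{\left(K,P \right)} = K + 2 P$
$v{\left(-3,0 \right)} m = \left(-3 + 2 \cdot 0\right) 2004 = \left(-3 + 0\right) 2004 = \left(-3\right) 2004 = -6012$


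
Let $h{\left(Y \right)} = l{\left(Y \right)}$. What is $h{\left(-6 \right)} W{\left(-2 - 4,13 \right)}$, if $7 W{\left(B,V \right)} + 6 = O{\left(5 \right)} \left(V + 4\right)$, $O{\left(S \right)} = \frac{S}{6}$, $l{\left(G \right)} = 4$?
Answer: $\frac{14}{3} \approx 4.6667$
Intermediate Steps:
$O{\left(S \right)} = \frac{S}{6}$ ($O{\left(S \right)} = S \frac{1}{6} = \frac{S}{6}$)
$W{\left(B,V \right)} = - \frac{8}{21} + \frac{5 V}{42}$ ($W{\left(B,V \right)} = - \frac{6}{7} + \frac{\frac{1}{6} \cdot 5 \left(V + 4\right)}{7} = - \frac{6}{7} + \frac{\frac{5}{6} \left(4 + V\right)}{7} = - \frac{6}{7} + \frac{\frac{10}{3} + \frac{5 V}{6}}{7} = - \frac{6}{7} + \left(\frac{10}{21} + \frac{5 V}{42}\right) = - \frac{8}{21} + \frac{5 V}{42}$)
$h{\left(Y \right)} = 4$
$h{\left(-6 \right)} W{\left(-2 - 4,13 \right)} = 4 \left(- \frac{8}{21} + \frac{5}{42} \cdot 13\right) = 4 \left(- \frac{8}{21} + \frac{65}{42}\right) = 4 \cdot \frac{7}{6} = \frac{14}{3}$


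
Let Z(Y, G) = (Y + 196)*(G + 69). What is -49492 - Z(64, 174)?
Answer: -112672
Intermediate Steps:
Z(Y, G) = (69 + G)*(196 + Y) (Z(Y, G) = (196 + Y)*(69 + G) = (69 + G)*(196 + Y))
-49492 - Z(64, 174) = -49492 - (13524 + 69*64 + 196*174 + 174*64) = -49492 - (13524 + 4416 + 34104 + 11136) = -49492 - 1*63180 = -49492 - 63180 = -112672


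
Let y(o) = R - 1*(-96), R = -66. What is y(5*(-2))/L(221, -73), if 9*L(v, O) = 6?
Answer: 45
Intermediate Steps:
L(v, O) = 2/3 (L(v, O) = (1/9)*6 = 2/3)
y(o) = 30 (y(o) = -66 - 1*(-96) = -66 + 96 = 30)
y(5*(-2))/L(221, -73) = 30/(2/3) = 30*(3/2) = 45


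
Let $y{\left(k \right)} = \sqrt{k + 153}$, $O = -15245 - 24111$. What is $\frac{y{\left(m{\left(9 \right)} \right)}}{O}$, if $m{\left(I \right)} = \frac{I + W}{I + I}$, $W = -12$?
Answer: $- \frac{\sqrt{5502}}{236136} \approx -0.00031412$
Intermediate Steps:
$m{\left(I \right)} = \frac{-12 + I}{2 I}$ ($m{\left(I \right)} = \frac{I - 12}{I + I} = \frac{-12 + I}{2 I}$)
$O = -39356$ ($O = -15245 - 24111 = -39356$)
$y{\left(k \right)} = \sqrt{153 + k}$
$\frac{y{\left(m{\left(9 \right)} \right)}}{O} = \frac{\sqrt{153 + \frac{-12 + 9}{2 \cdot 9}}}{-39356} = \sqrt{153 + \frac{1}{2} \cdot \frac{1}{9} \left(-3\right)} \left(- \frac{1}{39356}\right) = \sqrt{153 - \frac{1}{6}} \left(- \frac{1}{39356}\right) = \sqrt{\frac{917}{6}} \left(- \frac{1}{39356}\right) = \frac{\sqrt{5502}}{6} \left(- \frac{1}{39356}\right) = - \frac{\sqrt{5502}}{236136}$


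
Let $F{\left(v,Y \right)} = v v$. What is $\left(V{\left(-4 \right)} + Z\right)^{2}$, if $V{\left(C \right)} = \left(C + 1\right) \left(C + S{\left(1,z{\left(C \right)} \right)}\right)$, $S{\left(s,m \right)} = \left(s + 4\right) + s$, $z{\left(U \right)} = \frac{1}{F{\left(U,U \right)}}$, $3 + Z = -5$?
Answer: $196$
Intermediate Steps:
$Z = -8$ ($Z = -3 - 5 = -8$)
$F{\left(v,Y \right)} = v^{2}$
$z{\left(U \right)} = \frac{1}{U^{2}}$
$S{\left(s,m \right)} = 4 + 2 s$ ($S{\left(s,m \right)} = \left(4 + s\right) + s = 4 + 2 s$)
$V{\left(C \right)} = \left(1 + C\right) \left(6 + C\right)$ ($V{\left(C \right)} = \left(C + 1\right) \left(C + \left(4 + 2 \cdot 1\right)\right) = \left(1 + C\right) \left(C + \left(4 + 2\right)\right) = \left(1 + C\right) \left(C + 6\right) = \left(1 + C\right) \left(6 + C\right)$)
$\left(V{\left(-4 \right)} + Z\right)^{2} = \left(\left(6 + \left(-4\right)^{2} + 7 \left(-4\right)\right) - 8\right)^{2} = \left(\left(6 + 16 - 28\right) - 8\right)^{2} = \left(-6 - 8\right)^{2} = \left(-14\right)^{2} = 196$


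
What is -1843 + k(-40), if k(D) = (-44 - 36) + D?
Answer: -1963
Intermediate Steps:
k(D) = -80 + D
-1843 + k(-40) = -1843 + (-80 - 40) = -1843 - 120 = -1963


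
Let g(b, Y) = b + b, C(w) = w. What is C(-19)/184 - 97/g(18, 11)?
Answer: -4633/1656 ≈ -2.7977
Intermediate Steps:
g(b, Y) = 2*b
C(-19)/184 - 97/g(18, 11) = -19/184 - 97/(2*18) = -19*1/184 - 97/36 = -19/184 - 97*1/36 = -19/184 - 97/36 = -4633/1656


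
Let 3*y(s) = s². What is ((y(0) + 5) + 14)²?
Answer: 361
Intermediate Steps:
y(s) = s²/3
((y(0) + 5) + 14)² = (((⅓)*0² + 5) + 14)² = (((⅓)*0 + 5) + 14)² = ((0 + 5) + 14)² = (5 + 14)² = 19² = 361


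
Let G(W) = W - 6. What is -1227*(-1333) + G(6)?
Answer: 1635591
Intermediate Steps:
G(W) = -6 + W
-1227*(-1333) + G(6) = -1227*(-1333) + (-6 + 6) = 1635591 + 0 = 1635591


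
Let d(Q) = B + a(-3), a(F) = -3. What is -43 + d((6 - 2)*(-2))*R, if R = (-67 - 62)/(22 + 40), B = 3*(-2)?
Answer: -1505/62 ≈ -24.274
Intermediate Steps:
B = -6
R = -129/62 ≈ -2.0806
d(Q) = -9 (d(Q) = -6 - 3 = -9)
-43 + d((6 - 2)*(-2))*R = -43 - 9*(-129/62) = -43 + 1161/62 = -1505/62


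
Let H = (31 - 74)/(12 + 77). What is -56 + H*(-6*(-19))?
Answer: -9886/89 ≈ -111.08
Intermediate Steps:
H = -43/89 ≈ -0.48315
-56 + H*(-6*(-19)) = -56 - (-258)*(-19)/89 = -56 - 43/89*114 = -56 - 4902/89 = -9886/89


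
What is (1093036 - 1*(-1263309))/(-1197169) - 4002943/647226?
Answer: -6317287017337/774838903194 ≈ -8.1530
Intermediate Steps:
(1093036 - 1*(-1263309))/(-1197169) - 4002943/647226 = (1093036 + 1263309)*(-1/1197169) - 4002943*1/647226 = 2356345*(-1/1197169) - 4002943/647226 = -2356345/1197169 - 4002943/647226 = -6317287017337/774838903194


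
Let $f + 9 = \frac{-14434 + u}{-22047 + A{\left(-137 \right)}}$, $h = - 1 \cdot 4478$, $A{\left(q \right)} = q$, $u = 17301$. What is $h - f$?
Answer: $- \frac{2109307}{472} \approx -4468.9$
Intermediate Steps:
$h = -4478$ ($h = \left(-1\right) 4478 = -4478$)
$f = - \frac{4309}{472}$ ($f = -9 + \frac{-14434 + 17301}{-22047 - 137} = -9 + \frac{2867}{-22184} = -9 + 2867 \left(- \frac{1}{22184}\right) = -9 - \frac{61}{472} = - \frac{4309}{472} \approx -9.1292$)
$h - f = -4478 - - \frac{4309}{472} = -4478 + \frac{4309}{472} = - \frac{2109307}{472}$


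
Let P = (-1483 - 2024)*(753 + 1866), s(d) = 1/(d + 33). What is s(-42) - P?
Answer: 82663496/9 ≈ 9.1848e+6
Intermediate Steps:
s(d) = 1/(33 + d)
P = -9184833 (P = -3507*2619 = -9184833)
s(-42) - P = 1/(33 - 42) - 1*(-9184833) = 1/(-9) + 9184833 = -⅑ + 9184833 = 82663496/9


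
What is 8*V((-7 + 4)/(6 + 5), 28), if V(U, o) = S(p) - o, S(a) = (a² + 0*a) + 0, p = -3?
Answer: -152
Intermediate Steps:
S(a) = a² (S(a) = (a² + 0) + 0 = a² + 0 = a²)
V(U, o) = 9 - o (V(U, o) = (-3)² - o = 9 - o)
8*V((-7 + 4)/(6 + 5), 28) = 8*(9 - 1*28) = 8*(9 - 28) = 8*(-19) = -152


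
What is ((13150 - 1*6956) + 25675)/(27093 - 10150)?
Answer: 31869/16943 ≈ 1.8810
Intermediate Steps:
((13150 - 1*6956) + 25675)/(27093 - 10150) = ((13150 - 6956) + 25675)/16943 = (6194 + 25675)*(1/16943) = 31869*(1/16943) = 31869/16943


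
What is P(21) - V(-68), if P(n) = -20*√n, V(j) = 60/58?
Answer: -30/29 - 20*√21 ≈ -92.686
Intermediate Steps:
V(j) = 30/29 (V(j) = 60*(1/58) = 30/29)
P(21) - V(-68) = -20*√21 - 1*30/29 = -20*√21 - 30/29 = -30/29 - 20*√21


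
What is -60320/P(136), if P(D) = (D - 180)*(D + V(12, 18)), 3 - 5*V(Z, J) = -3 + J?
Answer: 18850/1837 ≈ 10.261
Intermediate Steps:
V(Z, J) = 6/5 - J/5 (V(Z, J) = ⅗ - (-3 + J)/5 = ⅗ + (⅗ - J/5) = 6/5 - J/5)
P(D) = (-180 + D)*(-12/5 + D) (P(D) = (D - 180)*(D + (6/5 - ⅕*18)) = (-180 + D)*(D + (6/5 - 18/5)) = (-180 + D)*(D - 12/5) = (-180 + D)*(-12/5 + D))
-60320/P(136) = -60320/(432 + 136² - 912/5*136) = -60320/(432 + 18496 - 124032/5) = -60320/(-29392/5) = -60320*(-5/29392) = 18850/1837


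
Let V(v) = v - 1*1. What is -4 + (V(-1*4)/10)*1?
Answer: -9/2 ≈ -4.5000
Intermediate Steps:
V(v) = -1 + v (V(v) = v - 1 = -1 + v)
-4 + (V(-1*4)/10)*1 = -4 + ((-1 - 1*4)/10)*1 = -4 + ((-1 - 4)*(⅒))*1 = -4 - 5*⅒*1 = -4 - ½*1 = -4 - ½ = -9/2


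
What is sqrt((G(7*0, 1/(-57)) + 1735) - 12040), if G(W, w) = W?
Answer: 3*I*sqrt(1145) ≈ 101.51*I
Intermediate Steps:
sqrt((G(7*0, 1/(-57)) + 1735) - 12040) = sqrt((7*0 + 1735) - 12040) = sqrt((0 + 1735) - 12040) = sqrt(1735 - 12040) = sqrt(-10305) = 3*I*sqrt(1145)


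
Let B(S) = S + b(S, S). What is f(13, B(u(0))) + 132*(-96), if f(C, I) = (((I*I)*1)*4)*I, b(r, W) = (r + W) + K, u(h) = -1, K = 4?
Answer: -12668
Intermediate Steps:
b(r, W) = 4 + W + r (b(r, W) = (r + W) + 4 = (W + r) + 4 = 4 + W + r)
B(S) = 4 + 3*S (B(S) = S + (4 + S + S) = S + (4 + 2*S) = 4 + 3*S)
f(C, I) = 4*I**3 (f(C, I) = ((I**2*1)*4)*I = (I**2*4)*I = (4*I**2)*I = 4*I**3)
f(13, B(u(0))) + 132*(-96) = 4*(4 + 3*(-1))**3 + 132*(-96) = 4*(4 - 3)**3 - 12672 = 4*1**3 - 12672 = 4*1 - 12672 = 4 - 12672 = -12668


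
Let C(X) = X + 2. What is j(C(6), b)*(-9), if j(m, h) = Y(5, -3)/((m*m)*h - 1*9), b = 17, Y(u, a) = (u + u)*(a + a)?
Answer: 540/1079 ≈ 0.50046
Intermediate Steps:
Y(u, a) = 4*a*u (Y(u, a) = (2*u)*(2*a) = 4*a*u)
C(X) = 2 + X
j(m, h) = -60/(-9 + h*m**2) (j(m, h) = (4*(-3)*5)/((m*m)*h - 1*9) = -60/(m**2*h - 9) = -60/(h*m**2 - 9) = -60/(-9 + h*m**2))
j(C(6), b)*(-9) = -60/(-9 + 17*(2 + 6)**2)*(-9) = -60/(-9 + 17*8**2)*(-9) = -60/(-9 + 17*64)*(-9) = -60/(-9 + 1088)*(-9) = -60/1079*(-9) = 540/1079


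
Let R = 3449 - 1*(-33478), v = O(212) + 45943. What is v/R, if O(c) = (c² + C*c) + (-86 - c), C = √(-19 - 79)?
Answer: 90589/36927 + 1484*I*√2/36927 ≈ 2.4532 + 0.056834*I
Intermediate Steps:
C = 7*I*√2 (C = √(-98) = 7*I*√2 ≈ 9.8995*I)
O(c) = -86 + c² - c + 7*I*c*√2 (O(c) = (c² + (7*I*√2)*c) + (-86 - c) = (c² + 7*I*c*√2) + (-86 - c) = -86 + c² - c + 7*I*c*√2)
v = 90589 + 1484*I*√2 (v = (-86 + 212² - 1*212 + 7*I*212*√2) + 45943 = (-86 + 44944 - 212 + 1484*I*√2) + 45943 = (44646 + 1484*I*√2) + 45943 = 90589 + 1484*I*√2 ≈ 90589.0 + 2098.7*I)
R = 36927 (R = 3449 + 33478 = 36927)
v/R = (90589 + 1484*I*√2)/36927 = (90589 + 1484*I*√2)*(1/36927) = 90589/36927 + 1484*I*√2/36927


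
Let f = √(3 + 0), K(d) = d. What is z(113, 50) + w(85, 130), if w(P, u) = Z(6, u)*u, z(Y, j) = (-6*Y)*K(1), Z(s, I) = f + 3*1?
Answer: -288 + 130*√3 ≈ -62.833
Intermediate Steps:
f = √3 ≈ 1.7320
Z(s, I) = 3 + √3 (Z(s, I) = √3 + 3*1 = √3 + 3 = 3 + √3)
z(Y, j) = -6*Y (z(Y, j) = -6*Y*1 = -6*Y)
w(P, u) = u*(3 + √3) (w(P, u) = (3 + √3)*u = u*(3 + √3))
z(113, 50) + w(85, 130) = -6*113 + 130*(3 + √3) = -678 + (390 + 130*√3) = -288 + 130*√3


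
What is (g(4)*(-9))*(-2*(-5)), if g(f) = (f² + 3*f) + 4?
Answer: -2880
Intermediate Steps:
g(f) = 4 + f² + 3*f
(g(4)*(-9))*(-2*(-5)) = ((4 + 4² + 3*4)*(-9))*(-2*(-5)) = ((4 + 16 + 12)*(-9))*10 = (32*(-9))*10 = -288*10 = -2880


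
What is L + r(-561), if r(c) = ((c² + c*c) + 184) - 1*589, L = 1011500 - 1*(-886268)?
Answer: 2526805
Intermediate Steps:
L = 1897768 (L = 1011500 + 886268 = 1897768)
r(c) = -405 + 2*c² (r(c) = ((c² + c²) + 184) - 589 = (2*c² + 184) - 589 = (184 + 2*c²) - 589 = -405 + 2*c²)
L + r(-561) = 1897768 + (-405 + 2*(-561)²) = 1897768 + (-405 + 2*314721) = 1897768 + (-405 + 629442) = 1897768 + 629037 = 2526805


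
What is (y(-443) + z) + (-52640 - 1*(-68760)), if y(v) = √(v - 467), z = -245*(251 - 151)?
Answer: -8380 + I*√910 ≈ -8380.0 + 30.166*I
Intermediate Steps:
z = -24500 (z = -245*100 = -24500)
y(v) = √(-467 + v)
(y(-443) + z) + (-52640 - 1*(-68760)) = (√(-467 - 443) - 24500) + (-52640 - 1*(-68760)) = (√(-910) - 24500) + (-52640 + 68760) = (I*√910 - 24500) + 16120 = (-24500 + I*√910) + 16120 = -8380 + I*√910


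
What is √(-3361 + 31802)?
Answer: √28441 ≈ 168.64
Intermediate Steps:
√(-3361 + 31802) = √28441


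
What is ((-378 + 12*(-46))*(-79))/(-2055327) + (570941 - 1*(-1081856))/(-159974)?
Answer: -1136263863133/109599627166 ≈ -10.367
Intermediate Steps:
((-378 + 12*(-46))*(-79))/(-2055327) + (570941 - 1*(-1081856))/(-159974) = ((-378 - 552)*(-79))*(-1/2055327) + (570941 + 1081856)*(-1/159974) = -930*(-79)*(-1/2055327) + 1652797*(-1/159974) = 73470*(-1/2055327) - 1652797/159974 = -24490/685109 - 1652797/159974 = -1136263863133/109599627166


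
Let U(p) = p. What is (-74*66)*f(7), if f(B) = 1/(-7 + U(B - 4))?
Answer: 1221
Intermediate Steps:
f(B) = 1/(-11 + B) (f(B) = 1/(-7 + (B - 4)) = 1/(-7 + (-4 + B)) = 1/(-11 + B))
(-74*66)*f(7) = (-74*66)/(-11 + 7) = -4884/(-4) = -4884*(-¼) = 1221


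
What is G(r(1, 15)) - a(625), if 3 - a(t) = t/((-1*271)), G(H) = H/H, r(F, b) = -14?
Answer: -1167/271 ≈ -4.3063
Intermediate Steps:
G(H) = 1
a(t) = 3 + t/271 (a(t) = 3 - t/((-1*271)) = 3 - t/(-271) = 3 - t*(-1)/271 = 3 - (-1)*t/271 = 3 + t/271)
G(r(1, 15)) - a(625) = 1 - (3 + (1/271)*625) = 1 - (3 + 625/271) = 1 - 1*1438/271 = 1 - 1438/271 = -1167/271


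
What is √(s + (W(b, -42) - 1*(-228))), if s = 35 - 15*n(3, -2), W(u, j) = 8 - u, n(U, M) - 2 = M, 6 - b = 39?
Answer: 4*√19 ≈ 17.436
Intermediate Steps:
b = -33 (b = 6 - 1*39 = 6 - 39 = -33)
n(U, M) = 2 + M
s = 35 (s = 35 - 15*(2 - 2) = 35 - 15*0 = 35 + 0 = 35)
√(s + (W(b, -42) - 1*(-228))) = √(35 + ((8 - 1*(-33)) - 1*(-228))) = √(35 + ((8 + 33) + 228)) = √(35 + (41 + 228)) = √(35 + 269) = √304 = 4*√19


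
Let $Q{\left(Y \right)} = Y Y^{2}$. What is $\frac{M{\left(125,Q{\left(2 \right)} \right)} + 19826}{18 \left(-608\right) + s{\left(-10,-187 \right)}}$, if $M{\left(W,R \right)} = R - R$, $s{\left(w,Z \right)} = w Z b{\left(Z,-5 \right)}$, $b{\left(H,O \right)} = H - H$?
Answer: $- \frac{9913}{5472} \approx -1.8116$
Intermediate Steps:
$b{\left(H,O \right)} = 0$
$s{\left(w,Z \right)} = 0$ ($s{\left(w,Z \right)} = w Z 0 = Z w 0 = 0$)
$Q{\left(Y \right)} = Y^{3}$
$M{\left(W,R \right)} = 0$
$\frac{M{\left(125,Q{\left(2 \right)} \right)} + 19826}{18 \left(-608\right) + s{\left(-10,-187 \right)}} = \frac{0 + 19826}{18 \left(-608\right) + 0} = \frac{19826}{-10944 + 0} = \frac{19826}{-10944} = 19826 \left(- \frac{1}{10944}\right) = - \frac{9913}{5472}$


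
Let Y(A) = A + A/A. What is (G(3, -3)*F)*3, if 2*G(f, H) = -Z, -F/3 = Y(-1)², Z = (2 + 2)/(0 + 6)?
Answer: 0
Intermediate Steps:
Z = ⅔ (Z = 4/6 = 4*(⅙) = ⅔ ≈ 0.66667)
Y(A) = 1 + A (Y(A) = A + 1 = 1 + A)
F = 0 (F = -3*(1 - 1)² = -3*0² = -3*0 = 0)
G(f, H) = -⅓ (G(f, H) = (-1*⅔)/2 = (½)*(-⅔) = -⅓)
(G(3, -3)*F)*3 = -⅓*0*3 = 0*3 = 0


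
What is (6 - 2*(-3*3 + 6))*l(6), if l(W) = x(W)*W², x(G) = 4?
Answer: 1728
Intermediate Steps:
l(W) = 4*W²
(6 - 2*(-3*3 + 6))*l(6) = (6 - 2*(-3*3 + 6))*(4*6²) = (6 - 2*(-9 + 6))*(4*36) = (6 - 2*(-3))*144 = (6 + 6)*144 = 12*144 = 1728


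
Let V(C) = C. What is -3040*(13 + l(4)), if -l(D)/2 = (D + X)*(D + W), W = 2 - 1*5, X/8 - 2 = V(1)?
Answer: 130720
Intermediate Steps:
X = 24 (X = 16 + 8*1 = 16 + 8 = 24)
W = -3 (W = 2 - 5 = -3)
l(D) = -2*(-3 + D)*(24 + D) (l(D) = -2*(D + 24)*(D - 3) = -2*(24 + D)*(-3 + D) = -2*(-3 + D)*(24 + D))
-3040*(13 + l(4)) = -3040*(13 + (144 - 42*4 - 2*4²)) = -3040*(13 + (144 - 168 - 2*16)) = -3040*(13 + (144 - 168 - 32)) = -3040*(13 - 56) = -3040*(-43) = -190*(-688) = 130720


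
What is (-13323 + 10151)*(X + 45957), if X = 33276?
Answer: -251327076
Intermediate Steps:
(-13323 + 10151)*(X + 45957) = (-13323 + 10151)*(33276 + 45957) = -3172*79233 = -251327076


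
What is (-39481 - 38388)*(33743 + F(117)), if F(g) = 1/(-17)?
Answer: -44667994470/17 ≈ -2.6275e+9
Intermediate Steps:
F(g) = -1/17
(-39481 - 38388)*(33743 + F(117)) = (-39481 - 38388)*(33743 - 1/17) = -77869*573630/17 = -44667994470/17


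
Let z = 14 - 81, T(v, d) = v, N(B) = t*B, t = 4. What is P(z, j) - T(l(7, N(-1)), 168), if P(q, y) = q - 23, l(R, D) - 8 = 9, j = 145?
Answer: -107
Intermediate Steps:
N(B) = 4*B
l(R, D) = 17 (l(R, D) = 8 + 9 = 17)
z = -67
P(q, y) = -23 + q
P(z, j) - T(l(7, N(-1)), 168) = (-23 - 67) - 1*17 = -90 - 17 = -107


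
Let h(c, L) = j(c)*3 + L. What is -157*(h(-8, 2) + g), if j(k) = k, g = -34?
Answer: 8792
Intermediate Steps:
h(c, L) = L + 3*c (h(c, L) = c*3 + L = 3*c + L = L + 3*c)
-157*(h(-8, 2) + g) = -157*((2 + 3*(-8)) - 34) = -157*((2 - 24) - 34) = -157*(-22 - 34) = -157*(-56) = 8792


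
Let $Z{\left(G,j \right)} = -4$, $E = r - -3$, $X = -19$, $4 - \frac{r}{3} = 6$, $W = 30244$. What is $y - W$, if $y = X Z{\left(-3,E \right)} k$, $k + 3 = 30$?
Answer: $-28192$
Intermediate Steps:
$r = -6$ ($r = 12 - 18 = -6$)
$E = -3$ ($E = -6 - -3 = -6 + 3 = -3$)
$k = 27$ ($k = -3 + 30 = 27$)
$y = 2052$ ($y = \left(-19\right) \left(-4\right) 27 = 76 \cdot 27 = 2052$)
$y - W = 2052 - 30244 = -28192$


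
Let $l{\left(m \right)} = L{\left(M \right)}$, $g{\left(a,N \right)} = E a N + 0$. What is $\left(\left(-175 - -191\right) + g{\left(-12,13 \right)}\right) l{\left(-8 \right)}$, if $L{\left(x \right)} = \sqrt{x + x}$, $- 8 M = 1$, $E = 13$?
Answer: $- 1006 i \approx - 1006.0 i$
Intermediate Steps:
$g{\left(a,N \right)} = 13 N a$ ($g{\left(a,N \right)} = 13 a N + 0 = 13 N a + 0 = 13 N a$)
$M = - \frac{1}{8}$ ($M = \left(- \frac{1}{8}\right) 1 = - \frac{1}{8} \approx -0.125$)
$L{\left(x \right)} = \sqrt{2} \sqrt{x}$ ($L{\left(x \right)} = \sqrt{2 x} = \sqrt{2} \sqrt{x}$)
$l{\left(m \right)} = \frac{i}{2}$ ($l{\left(m \right)} = \sqrt{2} \sqrt{- \frac{1}{8}} = \sqrt{2} \frac{i \sqrt{2}}{4} = \frac{i}{2}$)
$\left(\left(-175 - -191\right) + g{\left(-12,13 \right)}\right) l{\left(-8 \right)} = \left(\left(-175 - -191\right) + 13 \cdot 13 \left(-12\right)\right) \frac{i}{2} = \left(\left(-175 + 191\right) - 2028\right) \frac{i}{2} = \left(16 - 2028\right) \frac{i}{2} = - 2012 \frac{i}{2} = - 1006 i$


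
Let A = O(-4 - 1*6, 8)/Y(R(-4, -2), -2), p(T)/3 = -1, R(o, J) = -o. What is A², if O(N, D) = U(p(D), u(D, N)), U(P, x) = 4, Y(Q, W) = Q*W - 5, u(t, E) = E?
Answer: 16/169 ≈ 0.094675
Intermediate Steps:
Y(Q, W) = -5 + Q*W
p(T) = -3 (p(T) = 3*(-1) = -3)
O(N, D) = 4
A = -4/13 (A = 4/(-5 - 1*(-4)*(-2)) = 4/(-5 + 4*(-2)) = 4/(-5 - 8) = 4/(-13) = 4*(-1/13) = -4/13 ≈ -0.30769)
A² = (-4/13)² = 16/169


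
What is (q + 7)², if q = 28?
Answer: 1225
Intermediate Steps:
(q + 7)² = (28 + 7)² = 35² = 1225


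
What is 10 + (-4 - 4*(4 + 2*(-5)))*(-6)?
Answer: -110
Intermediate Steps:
10 + (-4 - 4*(4 + 2*(-5)))*(-6) = 10 + (-4 - 4*(4 - 10))*(-6) = 10 + (-4 - 4*(-6))*(-6) = 10 + (-4 + 24)*(-6) = 10 + 20*(-6) = 10 - 120 = -110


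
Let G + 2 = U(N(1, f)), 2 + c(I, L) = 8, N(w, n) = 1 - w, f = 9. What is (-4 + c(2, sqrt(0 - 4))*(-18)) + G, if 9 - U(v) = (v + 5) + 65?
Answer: -175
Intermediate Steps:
c(I, L) = 6 (c(I, L) = -2 + 8 = 6)
U(v) = -61 - v (U(v) = 9 - ((v + 5) + 65) = 9 - ((5 + v) + 65) = 9 - (70 + v) = 9 + (-70 - v) = -61 - v)
G = -63 (G = -2 + (-61 - (1 - 1*1)) = -2 + (-61 - (1 - 1)) = -2 + (-61 - 1*0) = -2 + (-61 + 0) = -2 - 61 = -63)
(-4 + c(2, sqrt(0 - 4))*(-18)) + G = (-4 + 6*(-18)) - 63 = (-4 - 108) - 63 = -112 - 63 = -175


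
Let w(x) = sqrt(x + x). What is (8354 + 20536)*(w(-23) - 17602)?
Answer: -508521780 + 28890*I*sqrt(46) ≈ -5.0852e+8 + 1.9594e+5*I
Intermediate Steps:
w(x) = sqrt(2)*sqrt(x) (w(x) = sqrt(2*x) = sqrt(2)*sqrt(x))
(8354 + 20536)*(w(-23) - 17602) = (8354 + 20536)*(sqrt(2)*sqrt(-23) - 17602) = 28890*(sqrt(2)*(I*sqrt(23)) - 17602) = 28890*(I*sqrt(46) - 17602) = 28890*(-17602 + I*sqrt(46)) = -508521780 + 28890*I*sqrt(46)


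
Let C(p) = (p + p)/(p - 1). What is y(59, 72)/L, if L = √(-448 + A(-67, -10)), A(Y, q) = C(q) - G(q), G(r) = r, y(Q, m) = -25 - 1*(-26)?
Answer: -I*√52778/4798 ≈ -0.047881*I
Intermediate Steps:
y(Q, m) = 1 (y(Q, m) = -25 + 26 = 1)
C(p) = 2*p/(-1 + p) (C(p) = (2*p)/(-1 + p) = 2*p/(-1 + p))
A(Y, q) = -q + 2*q/(-1 + q) (A(Y, q) = 2*q/(-1 + q) - q = -q + 2*q/(-1 + q))
L = I*√52778/11 (L = √(-448 - 10*(3 - 1*(-10))/(-1 - 10)) = √(-448 - 10*(3 + 10)/(-11)) = √(-448 - 10*(-1/11)*13) = √(-448 + 130/11) = √(-4798/11) = I*√52778/11 ≈ 20.885*I)
y(59, 72)/L = 1/(I*√52778/11) = 1*(-I*√52778/4798) = -I*√52778/4798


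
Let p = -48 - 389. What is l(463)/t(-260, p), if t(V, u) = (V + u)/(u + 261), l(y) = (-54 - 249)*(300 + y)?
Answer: -40689264/697 ≈ -58378.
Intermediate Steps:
p = -437
l(y) = -90900 - 303*y (l(y) = -303*(300 + y) = -90900 - 303*y)
t(V, u) = (V + u)/(261 + u)
l(463)/t(-260, p) = (-90900 - 303*463)/(((-260 - 437)/(261 - 437))) = (-90900 - 140289)/((-697/(-176))) = -231189/((-1/176*(-697))) = -231189/697/176 = -231189*176/697 = -40689264/697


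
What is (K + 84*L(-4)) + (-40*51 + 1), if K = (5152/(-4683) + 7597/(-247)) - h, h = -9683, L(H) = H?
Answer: 1202331659/165243 ≈ 7276.1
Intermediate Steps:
K = 1594783784/165243 (K = (5152/(-4683) + 7597/(-247)) - 1*(-9683) = (5152*(-1/4683) + 7597*(-1/247)) + 9683 = (-736/669 - 7597/247) + 9683 = -5264185/165243 + 9683 = 1594783784/165243 ≈ 9651.1)
(K + 84*L(-4)) + (-40*51 + 1) = (1594783784/165243 + 84*(-4)) + (-40*51 + 1) = (1594783784/165243 - 336) + (-2040 + 1) = 1539262136/165243 - 2039 = 1202331659/165243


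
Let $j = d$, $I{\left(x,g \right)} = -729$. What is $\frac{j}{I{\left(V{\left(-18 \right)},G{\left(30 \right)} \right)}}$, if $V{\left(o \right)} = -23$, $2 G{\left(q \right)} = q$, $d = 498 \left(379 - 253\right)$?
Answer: $- \frac{2324}{27} \approx -86.074$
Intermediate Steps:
$d = 62748$ ($d = 498 \cdot 126 = 62748$)
$G{\left(q \right)} = \frac{q}{2}$
$j = 62748$
$\frac{j}{I{\left(V{\left(-18 \right)},G{\left(30 \right)} \right)}} = \frac{62748}{-729} = 62748 \left(- \frac{1}{729}\right) = - \frac{2324}{27}$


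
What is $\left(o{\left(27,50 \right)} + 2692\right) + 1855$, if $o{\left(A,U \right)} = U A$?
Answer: $5897$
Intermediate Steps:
$o{\left(A,U \right)} = A U$
$\left(o{\left(27,50 \right)} + 2692\right) + 1855 = \left(27 \cdot 50 + 2692\right) + 1855 = \left(1350 + 2692\right) + 1855 = 4042 + 1855 = 5897$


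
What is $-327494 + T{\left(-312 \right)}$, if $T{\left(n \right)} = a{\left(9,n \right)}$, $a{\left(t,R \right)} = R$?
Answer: $-327806$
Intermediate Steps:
$T{\left(n \right)} = n$
$-327494 + T{\left(-312 \right)} = -327494 - 312 = -327806$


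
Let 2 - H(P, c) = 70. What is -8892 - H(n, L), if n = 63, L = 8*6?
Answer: -8824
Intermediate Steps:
L = 48
H(P, c) = -68 (H(P, c) = 2 - 1*70 = 2 - 70 = -68)
-8892 - H(n, L) = -8892 - 1*(-68) = -8892 + 68 = -8824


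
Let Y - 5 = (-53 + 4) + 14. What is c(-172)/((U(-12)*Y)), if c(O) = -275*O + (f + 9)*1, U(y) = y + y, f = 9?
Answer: 23659/360 ≈ 65.719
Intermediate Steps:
U(y) = 2*y
Y = -30 (Y = 5 + ((-53 + 4) + 14) = 5 + (-49 + 14) = 5 - 35 = -30)
c(O) = 18 - 275*O (c(O) = -275*O + (9 + 9)*1 = -275*O + 18*1 = -275*O + 18 = 18 - 275*O)
c(-172)/((U(-12)*Y)) = (18 - 275*(-172))/(((2*(-12))*(-30))) = (18 + 47300)/((-24*(-30))) = 47318/720 = 47318*(1/720) = 23659/360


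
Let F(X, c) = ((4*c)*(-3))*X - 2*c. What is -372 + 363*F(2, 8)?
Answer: -75876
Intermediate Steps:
F(X, c) = -2*c - 12*X*c (F(X, c) = (-12*c)*X - 2*c = -12*X*c - 2*c = -2*c - 12*X*c)
-372 + 363*F(2, 8) = -372 + 363*(-2*8*(1 + 6*2)) = -372 + 363*(-2*8*(1 + 12)) = -372 + 363*(-2*8*13) = -372 + 363*(-208) = -372 - 75504 = -75876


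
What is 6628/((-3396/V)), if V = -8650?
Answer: 14333050/849 ≈ 16882.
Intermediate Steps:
6628/((-3396/V)) = 6628/((-3396/(-8650))) = 6628/((-3396*(-1/8650))) = 6628/(1698/4325) = 6628*(4325/1698) = 14333050/849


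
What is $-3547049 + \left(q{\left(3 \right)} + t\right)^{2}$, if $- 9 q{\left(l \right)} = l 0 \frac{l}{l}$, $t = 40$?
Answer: $-3545449$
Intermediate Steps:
$q{\left(l \right)} = 0$ ($q{\left(l \right)} = - \frac{l 0 \frac{l}{l}}{9} = - \frac{0 \cdot 1}{9} = \left(- \frac{1}{9}\right) 0 = 0$)
$-3547049 + \left(q{\left(3 \right)} + t\right)^{2} = -3547049 + \left(0 + 40\right)^{2} = -3547049 + 40^{2} = -3547049 + 1600 = -3545449$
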